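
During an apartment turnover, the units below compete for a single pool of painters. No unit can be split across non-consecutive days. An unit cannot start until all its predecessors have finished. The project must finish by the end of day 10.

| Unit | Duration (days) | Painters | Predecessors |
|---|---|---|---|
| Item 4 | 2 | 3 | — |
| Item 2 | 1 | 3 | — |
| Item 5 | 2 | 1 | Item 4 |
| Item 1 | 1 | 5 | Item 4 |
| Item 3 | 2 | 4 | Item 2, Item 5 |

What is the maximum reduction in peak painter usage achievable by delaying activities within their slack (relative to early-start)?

1

Early-start peak: d1:6  d2:3  d3:6  d4:1  d5:4  d6:4  d7:0  d8:0  d9:0  d10:0 ⇒ 6.
Leveled (Item 4@1, Item 2@3, Item 5@3, Item 1@5, Item 3@6): d1:3  d2:3  d3:4  d4:1  d5:5  d6:4  d7:4  d8:0  d9:0  d10:0 ⇒ 5.
Reduction 6 − 5 = 1.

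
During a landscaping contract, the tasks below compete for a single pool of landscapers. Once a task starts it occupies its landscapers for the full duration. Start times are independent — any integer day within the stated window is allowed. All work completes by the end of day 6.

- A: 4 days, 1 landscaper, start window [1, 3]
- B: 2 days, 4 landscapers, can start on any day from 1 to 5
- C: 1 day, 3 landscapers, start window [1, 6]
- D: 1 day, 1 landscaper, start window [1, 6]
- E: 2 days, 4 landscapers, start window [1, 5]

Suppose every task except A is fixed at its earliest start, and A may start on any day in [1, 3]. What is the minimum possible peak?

A@1: d1:13  d2:9  d3:1  d4:1  d5:0  d6:0 → peak 13
A@2: d1:12  d2:9  d3:1  d4:1  d5:1  d6:0 → peak 12
A@3: d1:12  d2:8  d3:1  d4:1  d5:1  d6:1 → peak 12
Best is A@2, peak 12.

12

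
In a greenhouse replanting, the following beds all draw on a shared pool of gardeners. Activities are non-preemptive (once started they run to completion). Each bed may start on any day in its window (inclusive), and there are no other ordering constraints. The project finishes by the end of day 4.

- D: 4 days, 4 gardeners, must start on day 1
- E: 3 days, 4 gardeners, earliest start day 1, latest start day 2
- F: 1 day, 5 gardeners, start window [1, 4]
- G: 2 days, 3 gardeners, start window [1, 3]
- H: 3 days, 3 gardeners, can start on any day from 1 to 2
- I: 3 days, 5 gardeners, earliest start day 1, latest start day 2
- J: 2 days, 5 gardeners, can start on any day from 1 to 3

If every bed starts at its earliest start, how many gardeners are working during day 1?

29

At early start, day 1 has: D, E, F, G, H, I, J.
Demand: 4 + 4 + 5 + 3 + 3 + 5 + 5 = 29.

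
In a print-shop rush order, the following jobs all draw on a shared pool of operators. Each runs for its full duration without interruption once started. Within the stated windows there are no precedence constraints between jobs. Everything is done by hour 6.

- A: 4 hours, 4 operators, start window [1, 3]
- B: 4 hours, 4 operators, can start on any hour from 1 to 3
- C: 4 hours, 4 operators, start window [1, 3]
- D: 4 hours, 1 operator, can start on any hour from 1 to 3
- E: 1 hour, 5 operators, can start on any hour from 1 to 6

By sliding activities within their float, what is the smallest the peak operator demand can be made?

Early-start (A@1, B@1, C@1, D@1, E@1) gives peak 18: h1:18  h2:13  h3:13  h4:13  h5:0  h6:0.
Shift E→5.
Schedule A@1, B@1, C@1, D@1, E@5: h1:13  h2:13  h3:13  h4:13  h5:5  h6:0 — peak 13.

13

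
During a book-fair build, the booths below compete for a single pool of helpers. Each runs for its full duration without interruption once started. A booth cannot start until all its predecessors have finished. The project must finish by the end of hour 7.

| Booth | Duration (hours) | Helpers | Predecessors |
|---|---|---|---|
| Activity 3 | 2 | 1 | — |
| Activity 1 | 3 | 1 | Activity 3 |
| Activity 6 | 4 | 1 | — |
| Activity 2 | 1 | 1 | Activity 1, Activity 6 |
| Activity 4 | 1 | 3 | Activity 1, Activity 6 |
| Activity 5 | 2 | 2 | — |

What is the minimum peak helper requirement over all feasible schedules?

Early-start (Activity 3@1, Activity 1@3, Activity 6@1, Activity 2@6, Activity 4@6, Activity 5@1) gives peak 4: h1:4  h2:4  h3:2  h4:2  h5:1  h6:4  h7:0.
Shift Activity 4→7, Activity 5→5.
Schedule Activity 3@1, Activity 1@3, Activity 6@1, Activity 2@6, Activity 4@7, Activity 5@5: h1:2  h2:2  h3:2  h4:2  h5:3  h6:3  h7:3 — peak 3.
Total helper-hours = 17 over 7 hours ⇒ peak ≥ ⌈17/7⌉ = 3, so 3 is optimal.

3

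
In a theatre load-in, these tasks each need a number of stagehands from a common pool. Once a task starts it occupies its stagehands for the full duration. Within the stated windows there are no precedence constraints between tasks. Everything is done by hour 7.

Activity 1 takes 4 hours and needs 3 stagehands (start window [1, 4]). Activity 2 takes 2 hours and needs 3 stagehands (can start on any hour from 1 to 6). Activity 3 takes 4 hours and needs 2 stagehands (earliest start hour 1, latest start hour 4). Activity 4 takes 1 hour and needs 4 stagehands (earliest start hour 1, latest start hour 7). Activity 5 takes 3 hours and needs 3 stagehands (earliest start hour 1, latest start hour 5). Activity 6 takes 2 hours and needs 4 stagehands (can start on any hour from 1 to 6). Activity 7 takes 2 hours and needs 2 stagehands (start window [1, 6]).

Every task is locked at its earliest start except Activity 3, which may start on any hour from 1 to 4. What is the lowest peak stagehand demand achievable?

Activity 3@1: h1:21  h2:17  h3:8  h4:5  h5:0  h6:0  h7:0 → peak 21
Activity 3@2: h1:19  h2:17  h3:8  h4:5  h5:2  h6:0  h7:0 → peak 19
Activity 3@3: h1:19  h2:15  h3:8  h4:5  h5:2  h6:2  h7:0 → peak 19
Activity 3@4: h1:19  h2:15  h3:6  h4:5  h5:2  h6:2  h7:2 → peak 19
Best is Activity 3@2, peak 19.

19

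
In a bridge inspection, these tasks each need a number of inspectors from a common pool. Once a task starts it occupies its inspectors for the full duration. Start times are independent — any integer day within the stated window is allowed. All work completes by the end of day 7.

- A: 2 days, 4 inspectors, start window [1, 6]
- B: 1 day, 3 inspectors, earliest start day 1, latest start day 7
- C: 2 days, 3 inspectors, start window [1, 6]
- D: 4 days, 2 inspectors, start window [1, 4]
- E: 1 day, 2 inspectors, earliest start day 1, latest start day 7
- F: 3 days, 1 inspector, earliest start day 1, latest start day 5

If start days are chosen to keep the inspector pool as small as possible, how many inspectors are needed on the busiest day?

Early-start (A@1, B@1, C@1, D@1, E@1, F@1) gives peak 15: d1:15  d2:10  d3:3  d4:2  d5:0  d6:0  d7:0.
Shift B→3, C→4, D→4, E→6.
Schedule A@1, B@3, C@4, D@4, E@6, F@1: d1:5  d2:5  d3:4  d4:5  d5:5  d6:4  d7:2 — peak 5.
Total inspector-days = 30 over 7 days ⇒ peak ≥ ⌈30/7⌉ = 5, so 5 is optimal.

5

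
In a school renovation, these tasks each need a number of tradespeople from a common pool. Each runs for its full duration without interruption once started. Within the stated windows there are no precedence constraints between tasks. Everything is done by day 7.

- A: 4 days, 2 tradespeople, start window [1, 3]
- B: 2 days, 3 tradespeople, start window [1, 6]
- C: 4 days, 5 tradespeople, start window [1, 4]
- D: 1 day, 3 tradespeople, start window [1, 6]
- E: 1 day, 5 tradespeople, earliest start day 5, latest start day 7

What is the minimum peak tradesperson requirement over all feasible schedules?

Early-start (A@1, B@1, C@1, D@1, E@5) gives peak 13: d1:13  d2:10  d3:7  d4:7  d5:5  d6:0  d7:0.
Shift B→5, D→5, E→7.
Schedule A@1, B@5, C@1, D@5, E@7: d1:7  d2:7  d3:7  d4:7  d5:6  d6:3  d7:5 — peak 7.

7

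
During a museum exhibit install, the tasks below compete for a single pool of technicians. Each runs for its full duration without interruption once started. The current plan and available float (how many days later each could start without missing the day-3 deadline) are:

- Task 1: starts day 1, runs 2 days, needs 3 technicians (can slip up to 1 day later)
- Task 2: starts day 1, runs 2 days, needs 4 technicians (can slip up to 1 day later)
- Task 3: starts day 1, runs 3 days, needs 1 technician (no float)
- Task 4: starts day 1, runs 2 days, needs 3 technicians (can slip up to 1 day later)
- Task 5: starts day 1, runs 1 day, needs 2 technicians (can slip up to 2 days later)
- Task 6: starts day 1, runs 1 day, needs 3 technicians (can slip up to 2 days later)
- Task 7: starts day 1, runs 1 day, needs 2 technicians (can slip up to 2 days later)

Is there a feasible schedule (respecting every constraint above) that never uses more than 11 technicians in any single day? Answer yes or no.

yes

Schedule Task 1@1, Task 2@1, Task 3@1, Task 4@1, Task 5@3, Task 6@3, Task 7@3: d1:11  d2:11  d3:8 — peak 11 ≤ 11.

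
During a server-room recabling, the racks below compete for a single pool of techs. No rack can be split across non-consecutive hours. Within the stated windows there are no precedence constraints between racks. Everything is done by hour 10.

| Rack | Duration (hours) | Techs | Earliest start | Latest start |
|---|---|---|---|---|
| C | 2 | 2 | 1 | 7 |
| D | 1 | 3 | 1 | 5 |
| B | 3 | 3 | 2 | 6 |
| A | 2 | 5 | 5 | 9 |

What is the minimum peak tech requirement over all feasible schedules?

Schedule C@1, D@1, B@2, A@5: h1:5  h2:5  h3:3  h4:3  h5:5  h6:5  h7:0  h8:0  h9:0  h10:0 — peak 5.

5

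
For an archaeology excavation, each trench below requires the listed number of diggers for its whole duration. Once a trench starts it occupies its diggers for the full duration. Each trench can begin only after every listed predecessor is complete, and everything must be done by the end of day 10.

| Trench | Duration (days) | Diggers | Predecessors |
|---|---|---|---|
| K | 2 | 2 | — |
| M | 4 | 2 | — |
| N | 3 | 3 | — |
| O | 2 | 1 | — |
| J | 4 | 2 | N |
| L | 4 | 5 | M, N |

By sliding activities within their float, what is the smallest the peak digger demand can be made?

7

Early-start (K@1, M@1, N@1, O@1, J@4, L@5) gives peak 8: d1:8  d2:8  d3:5  d4:4  d5:7  d6:7  d7:7  d8:5  d9:0  d10:0.
Shift O→3.
Schedule K@1, M@1, N@1, O@3, J@4, L@5: d1:7  d2:7  d3:6  d4:5  d5:7  d6:7  d7:7  d8:5  d9:0  d10:0 — peak 7.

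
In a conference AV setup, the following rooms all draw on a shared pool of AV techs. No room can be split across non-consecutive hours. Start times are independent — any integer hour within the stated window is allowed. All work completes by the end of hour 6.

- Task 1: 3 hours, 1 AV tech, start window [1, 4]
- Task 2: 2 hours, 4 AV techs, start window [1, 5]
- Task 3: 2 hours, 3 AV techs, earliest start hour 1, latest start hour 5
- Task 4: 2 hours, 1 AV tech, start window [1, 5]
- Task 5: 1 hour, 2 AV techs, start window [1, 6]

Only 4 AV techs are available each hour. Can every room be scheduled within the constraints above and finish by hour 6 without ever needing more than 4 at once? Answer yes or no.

yes

Schedule Task 1@1, Task 2@5, Task 3@1, Task 4@3, Task 5@3: h1:4  h2:4  h3:4  h4:1  h5:4  h6:4 — peak 4 ≤ 4.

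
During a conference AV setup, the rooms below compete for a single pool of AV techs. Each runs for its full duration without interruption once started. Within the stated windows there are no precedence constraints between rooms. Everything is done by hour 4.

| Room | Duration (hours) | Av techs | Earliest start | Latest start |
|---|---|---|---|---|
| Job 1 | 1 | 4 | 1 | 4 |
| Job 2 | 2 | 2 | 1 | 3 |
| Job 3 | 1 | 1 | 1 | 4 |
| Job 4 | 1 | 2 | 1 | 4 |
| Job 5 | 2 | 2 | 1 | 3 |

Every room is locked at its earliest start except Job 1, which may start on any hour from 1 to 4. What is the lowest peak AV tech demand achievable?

7

Job 1@1: h1:11  h2:4  h3:0  h4:0 → peak 11
Job 1@2: h1:7  h2:8  h3:0  h4:0 → peak 8
Job 1@3: h1:7  h2:4  h3:4  h4:0 → peak 7
Job 1@4: h1:7  h2:4  h3:0  h4:4 → peak 7
Best is Job 1@3, peak 7.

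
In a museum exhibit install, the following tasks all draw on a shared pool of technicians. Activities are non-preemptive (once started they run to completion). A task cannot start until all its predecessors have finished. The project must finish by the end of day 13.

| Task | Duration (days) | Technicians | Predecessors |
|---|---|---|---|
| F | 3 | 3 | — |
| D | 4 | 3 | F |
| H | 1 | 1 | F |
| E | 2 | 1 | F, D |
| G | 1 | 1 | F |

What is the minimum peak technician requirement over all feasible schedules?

Early-start (F@1, D@4, H@4, E@8, G@4) gives peak 5: d1:3  d2:3  d3:3  d4:5  d5:3  d6:3  d7:3  d8:1  d9:1  d10:0  d11:0  d12:0  d13:0.
Shift H→8, G→8.
Schedule F@1, D@4, H@8, E@8, G@8: d1:3  d2:3  d3:3  d4:3  d5:3  d6:3  d7:3  d8:3  d9:1  d10:0  d11:0  d12:0  d13:0 — peak 3.

3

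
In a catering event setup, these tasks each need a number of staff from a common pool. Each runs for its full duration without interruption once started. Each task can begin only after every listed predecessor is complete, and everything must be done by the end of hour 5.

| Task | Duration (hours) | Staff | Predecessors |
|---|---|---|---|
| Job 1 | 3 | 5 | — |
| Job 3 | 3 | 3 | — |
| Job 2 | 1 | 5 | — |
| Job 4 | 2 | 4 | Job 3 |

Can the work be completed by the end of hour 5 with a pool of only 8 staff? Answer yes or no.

The minimum achievable peak is 9; 8 < 9, so no feasible schedule stays within the cap.

no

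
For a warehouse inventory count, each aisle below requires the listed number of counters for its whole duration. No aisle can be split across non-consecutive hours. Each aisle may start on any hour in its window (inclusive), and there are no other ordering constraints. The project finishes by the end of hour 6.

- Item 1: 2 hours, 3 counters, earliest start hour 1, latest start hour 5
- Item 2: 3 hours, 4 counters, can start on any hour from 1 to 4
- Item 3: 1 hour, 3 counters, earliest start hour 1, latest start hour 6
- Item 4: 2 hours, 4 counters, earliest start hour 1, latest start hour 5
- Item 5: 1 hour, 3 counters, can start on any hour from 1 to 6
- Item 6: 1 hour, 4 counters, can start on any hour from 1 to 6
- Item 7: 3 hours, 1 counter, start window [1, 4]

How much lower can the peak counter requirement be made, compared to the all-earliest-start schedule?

Early-start peak: h1:22  h2:12  h3:5  h4:0  h5:0  h6:0 ⇒ 22.
Leveled (Item 1@1, Item 2@1, Item 3@3, Item 4@4, Item 5@4, Item 6@5, Item 7@1): h1:8  h2:8  h3:8  h4:7  h5:8  h6:0 ⇒ 8.
Reduction 22 − 8 = 14.

14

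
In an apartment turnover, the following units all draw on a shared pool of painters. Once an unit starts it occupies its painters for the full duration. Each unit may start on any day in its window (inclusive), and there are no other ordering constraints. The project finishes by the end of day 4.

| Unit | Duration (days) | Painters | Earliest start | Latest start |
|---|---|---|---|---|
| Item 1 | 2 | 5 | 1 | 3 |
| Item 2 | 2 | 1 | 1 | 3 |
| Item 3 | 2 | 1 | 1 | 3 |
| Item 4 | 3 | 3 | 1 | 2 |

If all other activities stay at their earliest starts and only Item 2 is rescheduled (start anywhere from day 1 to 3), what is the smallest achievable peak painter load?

9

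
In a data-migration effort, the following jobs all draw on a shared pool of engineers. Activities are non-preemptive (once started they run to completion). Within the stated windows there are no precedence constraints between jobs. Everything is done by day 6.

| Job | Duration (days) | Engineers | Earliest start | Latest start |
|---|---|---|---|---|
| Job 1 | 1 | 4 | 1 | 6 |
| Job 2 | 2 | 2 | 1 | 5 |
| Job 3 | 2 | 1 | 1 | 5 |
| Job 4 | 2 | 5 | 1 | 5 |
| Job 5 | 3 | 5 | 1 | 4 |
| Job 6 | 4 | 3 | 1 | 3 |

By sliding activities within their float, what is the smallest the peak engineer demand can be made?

8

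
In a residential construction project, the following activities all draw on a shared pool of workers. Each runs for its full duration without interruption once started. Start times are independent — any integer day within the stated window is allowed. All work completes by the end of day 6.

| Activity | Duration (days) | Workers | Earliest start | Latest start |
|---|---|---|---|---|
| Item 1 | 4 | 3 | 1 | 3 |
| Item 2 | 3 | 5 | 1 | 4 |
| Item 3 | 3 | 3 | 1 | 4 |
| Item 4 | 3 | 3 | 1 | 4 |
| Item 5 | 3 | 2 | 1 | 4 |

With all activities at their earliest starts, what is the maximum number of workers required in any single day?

Early-start schedule: Item 1@1, Item 2@1, Item 3@1, Item 4@1, Item 5@1.
Load per day: day 1: 16, day 2: 16, day 3: 16, day 4: 3, day 5: 0, day 6: 0.
Peak is 16.

16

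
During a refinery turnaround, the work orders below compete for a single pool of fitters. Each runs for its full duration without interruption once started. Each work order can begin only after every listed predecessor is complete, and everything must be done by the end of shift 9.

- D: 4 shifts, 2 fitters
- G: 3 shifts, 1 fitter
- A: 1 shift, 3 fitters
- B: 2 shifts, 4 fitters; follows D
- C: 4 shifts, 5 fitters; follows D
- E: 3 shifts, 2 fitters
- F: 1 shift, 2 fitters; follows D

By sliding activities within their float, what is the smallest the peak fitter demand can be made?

9

Early-start (D@1, G@1, A@1, B@5, C@5, E@1, F@5) gives peak 11: s1:8  s2:5  s3:5  s4:2  s5:11  s6:9  s7:5  s8:5  s9:0.
Shift F→7.
Schedule D@1, G@1, A@1, B@5, C@5, E@1, F@7: s1:8  s2:5  s3:5  s4:2  s5:9  s6:9  s7:7  s8:5  s9:0 — peak 9.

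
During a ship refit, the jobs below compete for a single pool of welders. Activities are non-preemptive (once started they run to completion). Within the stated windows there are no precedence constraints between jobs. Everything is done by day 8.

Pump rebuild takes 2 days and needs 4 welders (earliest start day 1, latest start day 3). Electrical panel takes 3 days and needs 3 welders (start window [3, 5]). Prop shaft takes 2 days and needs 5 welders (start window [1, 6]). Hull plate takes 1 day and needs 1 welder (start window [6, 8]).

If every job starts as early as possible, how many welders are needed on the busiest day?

9

Early-start schedule: Pump rebuild@1, Electrical panel@3, Prop shaft@1, Hull plate@6.
Load per day: day 1: 9, day 2: 9, day 3: 3, day 4: 3, day 5: 3, day 6: 1, day 7: 0, day 8: 0.
Peak is 9.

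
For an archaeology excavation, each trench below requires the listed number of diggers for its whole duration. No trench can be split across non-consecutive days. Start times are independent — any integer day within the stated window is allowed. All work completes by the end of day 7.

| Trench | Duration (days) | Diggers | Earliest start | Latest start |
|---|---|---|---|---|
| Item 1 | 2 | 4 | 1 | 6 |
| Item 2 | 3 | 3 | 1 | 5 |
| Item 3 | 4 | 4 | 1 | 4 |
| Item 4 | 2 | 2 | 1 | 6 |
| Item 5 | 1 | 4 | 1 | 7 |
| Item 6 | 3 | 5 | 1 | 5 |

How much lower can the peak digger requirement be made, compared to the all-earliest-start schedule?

Early-start peak: d1:22  d2:18  d3:12  d4:4  d5:0  d6:0  d7:0 ⇒ 22.
Leveled (Item 1@1, Item 2@1, Item 3@3, Item 4@1, Item 5@4, Item 6@5): d1:9  d2:9  d3:7  d4:8  d5:9  d6:9  d7:5 ⇒ 9.
Reduction 22 − 9 = 13.

13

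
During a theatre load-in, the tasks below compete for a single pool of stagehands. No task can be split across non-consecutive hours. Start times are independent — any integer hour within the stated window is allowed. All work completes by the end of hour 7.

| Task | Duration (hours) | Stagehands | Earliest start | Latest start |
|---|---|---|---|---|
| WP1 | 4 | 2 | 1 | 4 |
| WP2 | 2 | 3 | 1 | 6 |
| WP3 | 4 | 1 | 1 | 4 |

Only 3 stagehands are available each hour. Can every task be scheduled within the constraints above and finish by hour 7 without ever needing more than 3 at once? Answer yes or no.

Schedule WP1@1, WP2@5, WP3@1: h1:3  h2:3  h3:3  h4:3  h5:3  h6:3  h7:0 — peak 3 ≤ 3.

yes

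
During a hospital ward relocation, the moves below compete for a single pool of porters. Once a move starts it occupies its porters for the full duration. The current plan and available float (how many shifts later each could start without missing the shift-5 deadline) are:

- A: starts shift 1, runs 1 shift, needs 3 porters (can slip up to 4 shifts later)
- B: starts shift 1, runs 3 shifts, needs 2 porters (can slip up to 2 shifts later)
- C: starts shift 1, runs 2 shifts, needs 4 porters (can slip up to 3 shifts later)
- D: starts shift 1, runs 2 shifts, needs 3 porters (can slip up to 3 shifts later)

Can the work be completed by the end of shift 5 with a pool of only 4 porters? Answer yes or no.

Total porter-shifts = 23; over 5 shifts the average is 23/5 > 4, so some shift must exceed 4.

no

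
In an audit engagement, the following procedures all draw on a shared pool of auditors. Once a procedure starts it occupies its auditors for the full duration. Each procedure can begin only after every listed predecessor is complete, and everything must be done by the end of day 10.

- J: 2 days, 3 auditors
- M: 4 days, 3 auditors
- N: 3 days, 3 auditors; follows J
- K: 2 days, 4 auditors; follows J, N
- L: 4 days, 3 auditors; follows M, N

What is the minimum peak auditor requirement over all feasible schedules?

Schedule J@1, M@1, N@3, K@6, L@6: d1:6  d2:6  d3:6  d4:6  d5:3  d6:7  d7:7  d8:3  d9:3  d10:0 — peak 7.

7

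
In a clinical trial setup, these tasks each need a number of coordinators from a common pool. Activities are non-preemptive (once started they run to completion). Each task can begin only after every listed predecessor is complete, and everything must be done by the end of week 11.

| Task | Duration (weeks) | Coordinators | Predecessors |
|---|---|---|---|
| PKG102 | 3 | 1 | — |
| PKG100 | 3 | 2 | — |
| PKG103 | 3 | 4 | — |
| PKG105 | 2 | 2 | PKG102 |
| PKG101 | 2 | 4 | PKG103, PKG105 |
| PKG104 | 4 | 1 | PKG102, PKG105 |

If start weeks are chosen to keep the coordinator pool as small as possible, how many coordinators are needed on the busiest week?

5

Early-start (PKG102@1, PKG100@1, PKG103@1, PKG105@4, PKG101@6, PKG104@6) gives peak 7: w1:7  w2:7  w3:7  w4:2  w5:2  w6:5  w7:5  w8:1  w9:1  w10:0  w11:0.
Shift PKG103→6, PKG101→9.
Schedule PKG102@1, PKG100@1, PKG103@6, PKG105@4, PKG101@9, PKG104@6: w1:3  w2:3  w3:3  w4:2  w5:2  w6:5  w7:5  w8:5  w9:5  w10:4  w11:0 — peak 5.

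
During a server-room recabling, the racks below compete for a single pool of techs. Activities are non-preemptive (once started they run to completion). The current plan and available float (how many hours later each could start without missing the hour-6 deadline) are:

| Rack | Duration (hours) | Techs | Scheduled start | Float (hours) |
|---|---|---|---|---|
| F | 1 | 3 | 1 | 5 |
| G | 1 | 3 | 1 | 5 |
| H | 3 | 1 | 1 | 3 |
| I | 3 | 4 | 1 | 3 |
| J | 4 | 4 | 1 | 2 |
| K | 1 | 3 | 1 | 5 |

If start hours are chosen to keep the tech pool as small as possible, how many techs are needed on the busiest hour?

8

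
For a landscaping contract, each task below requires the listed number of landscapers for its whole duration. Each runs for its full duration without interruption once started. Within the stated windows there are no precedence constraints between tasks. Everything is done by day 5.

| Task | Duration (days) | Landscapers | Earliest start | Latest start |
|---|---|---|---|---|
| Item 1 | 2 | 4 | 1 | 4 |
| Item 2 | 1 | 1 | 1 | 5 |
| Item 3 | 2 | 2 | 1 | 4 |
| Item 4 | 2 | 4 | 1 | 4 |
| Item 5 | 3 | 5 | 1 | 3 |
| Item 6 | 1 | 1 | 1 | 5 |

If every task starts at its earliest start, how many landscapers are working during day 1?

At early start, day 1 has: Item 1, Item 2, Item 3, Item 4, Item 5, Item 6.
Demand: 4 + 1 + 2 + 4 + 5 + 1 = 17.

17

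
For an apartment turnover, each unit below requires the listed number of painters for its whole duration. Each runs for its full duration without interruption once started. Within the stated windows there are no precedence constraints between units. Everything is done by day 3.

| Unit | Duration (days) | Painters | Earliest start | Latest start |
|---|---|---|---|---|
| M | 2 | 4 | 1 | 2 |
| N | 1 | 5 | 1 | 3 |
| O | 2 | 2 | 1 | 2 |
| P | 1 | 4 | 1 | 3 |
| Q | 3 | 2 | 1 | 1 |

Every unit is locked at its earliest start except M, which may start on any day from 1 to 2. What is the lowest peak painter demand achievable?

13

M@1: d1:17  d2:8  d3:2 → peak 17
M@2: d1:13  d2:8  d3:6 → peak 13
Best is M@2, peak 13.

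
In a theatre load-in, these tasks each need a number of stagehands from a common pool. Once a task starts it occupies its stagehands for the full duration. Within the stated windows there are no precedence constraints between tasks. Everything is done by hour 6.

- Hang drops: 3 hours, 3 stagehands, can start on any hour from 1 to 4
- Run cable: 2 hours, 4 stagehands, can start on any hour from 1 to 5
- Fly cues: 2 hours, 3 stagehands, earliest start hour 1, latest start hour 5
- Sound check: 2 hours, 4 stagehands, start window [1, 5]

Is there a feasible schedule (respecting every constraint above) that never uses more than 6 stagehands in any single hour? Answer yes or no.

The minimum achievable peak is 7; 6 < 7, so no feasible schedule stays within the cap.

no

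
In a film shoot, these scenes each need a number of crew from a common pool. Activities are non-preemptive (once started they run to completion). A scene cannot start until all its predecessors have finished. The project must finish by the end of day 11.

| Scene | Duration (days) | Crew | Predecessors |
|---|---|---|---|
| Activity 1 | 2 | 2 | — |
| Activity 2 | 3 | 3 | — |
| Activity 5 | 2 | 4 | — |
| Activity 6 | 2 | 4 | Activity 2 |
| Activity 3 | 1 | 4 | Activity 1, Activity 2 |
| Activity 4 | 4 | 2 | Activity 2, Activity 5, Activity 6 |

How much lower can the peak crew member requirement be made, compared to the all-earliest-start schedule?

3

Early-start peak: d1:9  d2:9  d3:3  d4:8  d5:4  d6:2  d7:2  d8:2  d9:2  d10:0  d11:0 ⇒ 9.
Leveled (Activity 1@1, Activity 2@1, Activity 5@4, Activity 6@6, Activity 3@8, Activity 4@8): d1:5  d2:5  d3:3  d4:4  d5:4  d6:4  d7:4  d8:6  d9:2  d10:2  d11:2 ⇒ 6.
Reduction 9 − 6 = 3.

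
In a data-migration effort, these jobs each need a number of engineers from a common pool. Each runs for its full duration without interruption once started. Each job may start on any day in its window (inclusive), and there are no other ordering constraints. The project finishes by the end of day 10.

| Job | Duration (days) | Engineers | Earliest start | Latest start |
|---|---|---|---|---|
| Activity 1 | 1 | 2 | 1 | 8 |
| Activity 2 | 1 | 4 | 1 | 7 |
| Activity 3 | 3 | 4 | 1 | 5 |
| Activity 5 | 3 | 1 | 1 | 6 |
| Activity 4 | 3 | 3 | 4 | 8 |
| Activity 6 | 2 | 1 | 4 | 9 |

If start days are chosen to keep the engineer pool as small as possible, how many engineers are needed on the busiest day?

4

Early-start (Activity 1@1, Activity 2@1, Activity 3@1, Activity 5@1, Activity 4@4, Activity 6@4) gives peak 11: d1:11  d2:5  d3:5  d4:4  d5:4  d6:3  d7:0  d8:0  d9:0  d10:0.
Shift Activity 2→2, Activity 3→3, Activity 5→6, Activity 4→6, Activity 6→9.
Schedule Activity 1@1, Activity 2@2, Activity 3@3, Activity 5@6, Activity 4@6, Activity 6@9: d1:2  d2:4  d3:4  d4:4  d5:4  d6:4  d7:4  d8:4  d9:1  d10:1 — peak 4.
Total engineer-days = 32 over 10 days ⇒ peak ≥ ⌈32/10⌉ = 4, so 4 is optimal.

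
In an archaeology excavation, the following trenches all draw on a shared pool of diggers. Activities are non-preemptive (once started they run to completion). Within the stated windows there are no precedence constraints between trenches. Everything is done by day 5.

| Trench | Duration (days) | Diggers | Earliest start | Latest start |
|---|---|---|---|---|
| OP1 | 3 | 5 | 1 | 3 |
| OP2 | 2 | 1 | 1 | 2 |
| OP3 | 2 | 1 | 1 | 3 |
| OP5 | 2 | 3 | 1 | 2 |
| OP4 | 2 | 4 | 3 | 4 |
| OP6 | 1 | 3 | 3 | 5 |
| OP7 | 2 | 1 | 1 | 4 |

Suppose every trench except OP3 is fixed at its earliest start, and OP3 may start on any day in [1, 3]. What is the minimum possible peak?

12

OP3@1: d1:11  d2:11  d3:12  d4:4  d5:0 → peak 12
OP3@2: d1:10  d2:11  d3:13  d4:4  d5:0 → peak 13
OP3@3: d1:10  d2:10  d3:13  d4:5  d5:0 → peak 13
Best is OP3@1, peak 12.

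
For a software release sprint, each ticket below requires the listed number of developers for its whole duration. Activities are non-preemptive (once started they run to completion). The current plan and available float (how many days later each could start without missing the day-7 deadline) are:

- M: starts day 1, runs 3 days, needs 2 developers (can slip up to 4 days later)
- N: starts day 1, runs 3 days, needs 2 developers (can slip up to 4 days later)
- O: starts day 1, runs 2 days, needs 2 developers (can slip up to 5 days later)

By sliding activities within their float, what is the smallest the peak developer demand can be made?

4

Early-start (M@1, N@1, O@1) gives peak 6: d1:6  d2:6  d3:4  d4:0  d5:0  d6:0  d7:0.
Shift O→4.
Schedule M@1, N@1, O@4: d1:4  d2:4  d3:4  d4:2  d5:2  d6:0  d7:0 — peak 4.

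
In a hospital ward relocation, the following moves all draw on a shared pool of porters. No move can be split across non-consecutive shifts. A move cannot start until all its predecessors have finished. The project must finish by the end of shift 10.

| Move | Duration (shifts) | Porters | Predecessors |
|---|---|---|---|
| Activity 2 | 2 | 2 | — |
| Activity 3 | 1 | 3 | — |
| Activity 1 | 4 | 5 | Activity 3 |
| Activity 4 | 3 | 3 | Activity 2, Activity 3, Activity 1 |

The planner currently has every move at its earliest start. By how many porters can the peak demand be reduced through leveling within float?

2

Early-start peak: s1:5  s2:7  s3:5  s4:5  s5:5  s6:3  s7:3  s8:3  s9:0  s10:0 ⇒ 7.
Leveled (Activity 2@1, Activity 3@1, Activity 1@3, Activity 4@7): s1:5  s2:2  s3:5  s4:5  s5:5  s6:5  s7:3  s8:3  s9:3  s10:0 ⇒ 5.
Reduction 7 − 5 = 2.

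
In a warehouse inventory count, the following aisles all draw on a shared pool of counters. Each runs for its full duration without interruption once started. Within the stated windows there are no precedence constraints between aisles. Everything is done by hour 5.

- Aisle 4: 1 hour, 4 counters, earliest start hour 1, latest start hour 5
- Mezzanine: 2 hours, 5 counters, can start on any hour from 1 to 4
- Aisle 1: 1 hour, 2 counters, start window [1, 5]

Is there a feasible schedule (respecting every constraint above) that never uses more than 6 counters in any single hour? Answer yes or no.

Schedule Aisle 4@1, Mezzanine@2, Aisle 1@4: h1:4  h2:5  h3:5  h4:2  h5:0 — peak 5 ≤ 6.

yes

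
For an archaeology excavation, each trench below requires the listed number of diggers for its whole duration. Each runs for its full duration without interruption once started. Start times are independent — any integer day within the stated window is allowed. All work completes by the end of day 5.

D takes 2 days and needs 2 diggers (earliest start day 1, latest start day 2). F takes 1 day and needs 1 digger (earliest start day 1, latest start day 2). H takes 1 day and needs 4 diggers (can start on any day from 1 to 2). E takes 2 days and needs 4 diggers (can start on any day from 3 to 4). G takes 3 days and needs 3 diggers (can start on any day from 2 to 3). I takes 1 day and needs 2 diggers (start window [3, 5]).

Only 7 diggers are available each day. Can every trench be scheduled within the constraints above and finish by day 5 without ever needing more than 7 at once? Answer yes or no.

yes

Schedule D@1, F@1, H@1, E@3, G@2, I@5: d1:7  d2:5  d3:7  d4:7  d5:2 — peak 7 ≤ 7.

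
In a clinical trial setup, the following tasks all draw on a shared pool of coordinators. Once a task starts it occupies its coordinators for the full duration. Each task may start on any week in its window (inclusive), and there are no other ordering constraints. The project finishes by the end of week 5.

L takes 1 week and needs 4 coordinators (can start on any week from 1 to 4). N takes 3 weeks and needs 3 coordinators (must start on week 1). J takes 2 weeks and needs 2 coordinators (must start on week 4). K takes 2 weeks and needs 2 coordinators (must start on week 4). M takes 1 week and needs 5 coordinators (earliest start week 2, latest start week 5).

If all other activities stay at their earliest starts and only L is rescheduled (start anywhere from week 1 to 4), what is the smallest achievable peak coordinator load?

L@1: w1:7  w2:8  w3:3  w4:4  w5:4 → peak 8
L@2: w1:3  w2:12  w3:3  w4:4  w5:4 → peak 12
L@3: w1:3  w2:8  w3:7  w4:4  w5:4 → peak 8
L@4: w1:3  w2:8  w3:3  w4:8  w5:4 → peak 8
Best is L@1, peak 8.

8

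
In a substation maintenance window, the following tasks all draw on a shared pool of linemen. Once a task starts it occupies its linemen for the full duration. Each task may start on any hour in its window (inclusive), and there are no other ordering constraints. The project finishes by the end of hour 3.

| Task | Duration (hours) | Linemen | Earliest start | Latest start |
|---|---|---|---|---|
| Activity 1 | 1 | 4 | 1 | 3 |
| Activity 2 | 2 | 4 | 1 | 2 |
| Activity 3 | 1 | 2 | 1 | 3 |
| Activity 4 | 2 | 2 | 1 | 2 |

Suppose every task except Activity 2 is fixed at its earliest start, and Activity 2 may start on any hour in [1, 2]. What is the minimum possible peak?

Activity 2@1: h1:12  h2:6  h3:0 → peak 12
Activity 2@2: h1:8  h2:6  h3:4 → peak 8
Best is Activity 2@2, peak 8.

8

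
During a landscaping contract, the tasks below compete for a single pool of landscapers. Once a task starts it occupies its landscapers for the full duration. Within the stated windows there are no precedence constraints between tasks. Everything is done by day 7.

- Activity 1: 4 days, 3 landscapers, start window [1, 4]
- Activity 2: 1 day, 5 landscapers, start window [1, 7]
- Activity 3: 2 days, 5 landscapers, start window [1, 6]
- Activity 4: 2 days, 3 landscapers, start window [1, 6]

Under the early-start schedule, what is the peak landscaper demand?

16

Early-start schedule: Activity 1@1, Activity 2@1, Activity 3@1, Activity 4@1.
Load per day: day 1: 16, day 2: 11, day 3: 3, day 4: 3, day 5: 0, day 6: 0, day 7: 0.
Peak is 16.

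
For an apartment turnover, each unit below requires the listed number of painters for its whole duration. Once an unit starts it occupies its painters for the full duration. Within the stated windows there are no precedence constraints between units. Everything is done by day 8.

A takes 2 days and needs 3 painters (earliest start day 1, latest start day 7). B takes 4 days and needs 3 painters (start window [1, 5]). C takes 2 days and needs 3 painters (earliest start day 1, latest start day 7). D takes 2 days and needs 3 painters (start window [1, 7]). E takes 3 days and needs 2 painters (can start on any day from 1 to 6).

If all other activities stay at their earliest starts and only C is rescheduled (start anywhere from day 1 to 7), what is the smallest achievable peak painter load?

11

C@1: d1:14  d2:14  d3:5  d4:3  d5:0  d6:0  d7:0  d8:0 → peak 14
C@2: d1:11  d2:14  d3:8  d4:3  d5:0  d6:0  d7:0  d8:0 → peak 14
C@3: d1:11  d2:11  d3:8  d4:6  d5:0  d6:0  d7:0  d8:0 → peak 11
C@4: d1:11  d2:11  d3:5  d4:6  d5:3  d6:0  d7:0  d8:0 → peak 11
C@5: d1:11  d2:11  d3:5  d4:3  d5:3  d6:3  d7:0  d8:0 → peak 11
C@6: d1:11  d2:11  d3:5  d4:3  d5:0  d6:3  d7:3  d8:0 → peak 11
C@7: d1:11  d2:11  d3:5  d4:3  d5:0  d6:0  d7:3  d8:3 → peak 11
Best is C@3, peak 11.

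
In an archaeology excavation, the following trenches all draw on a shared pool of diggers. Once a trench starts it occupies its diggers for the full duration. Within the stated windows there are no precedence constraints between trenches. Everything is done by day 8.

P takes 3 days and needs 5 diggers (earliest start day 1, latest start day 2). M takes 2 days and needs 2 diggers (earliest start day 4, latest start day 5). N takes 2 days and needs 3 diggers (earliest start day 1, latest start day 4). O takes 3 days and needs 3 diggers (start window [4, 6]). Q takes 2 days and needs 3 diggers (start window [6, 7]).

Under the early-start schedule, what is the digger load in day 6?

6

At early start, day 6 has: O, Q.
Demand: 3 + 3 = 6.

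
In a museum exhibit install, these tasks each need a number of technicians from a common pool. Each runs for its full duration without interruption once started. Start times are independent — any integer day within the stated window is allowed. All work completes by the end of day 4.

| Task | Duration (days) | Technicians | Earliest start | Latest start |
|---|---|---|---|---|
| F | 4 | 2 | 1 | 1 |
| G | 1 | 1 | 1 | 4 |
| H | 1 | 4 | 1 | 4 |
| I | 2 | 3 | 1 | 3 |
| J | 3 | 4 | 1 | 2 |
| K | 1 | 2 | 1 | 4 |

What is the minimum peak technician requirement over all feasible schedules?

Early-start (F@1, G@1, H@1, I@1, J@1, K@1) gives peak 16: d1:16  d2:9  d3:6  d4:2.
Shift I→2, J→2.
Schedule F@1, G@1, H@1, I@2, J@2, K@1: d1:9  d2:9  d3:9  d4:6 — peak 9.
Total technician-days = 33 over 4 days ⇒ peak ≥ ⌈33/4⌉ = 9, so 9 is optimal.

9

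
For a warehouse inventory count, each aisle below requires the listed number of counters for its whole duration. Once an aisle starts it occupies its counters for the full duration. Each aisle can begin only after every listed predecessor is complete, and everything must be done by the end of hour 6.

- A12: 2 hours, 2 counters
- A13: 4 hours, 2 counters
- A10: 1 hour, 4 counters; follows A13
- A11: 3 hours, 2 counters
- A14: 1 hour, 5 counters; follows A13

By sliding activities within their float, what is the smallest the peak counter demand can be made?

6

Early-start (A12@1, A13@1, A10@5, A11@1, A14@5) gives peak 9: h1:6  h2:6  h3:4  h4:2  h5:9  h6:0.
Shift A14→6.
Schedule A12@1, A13@1, A10@5, A11@1, A14@6: h1:6  h2:6  h3:4  h4:2  h5:4  h6:5 — peak 6.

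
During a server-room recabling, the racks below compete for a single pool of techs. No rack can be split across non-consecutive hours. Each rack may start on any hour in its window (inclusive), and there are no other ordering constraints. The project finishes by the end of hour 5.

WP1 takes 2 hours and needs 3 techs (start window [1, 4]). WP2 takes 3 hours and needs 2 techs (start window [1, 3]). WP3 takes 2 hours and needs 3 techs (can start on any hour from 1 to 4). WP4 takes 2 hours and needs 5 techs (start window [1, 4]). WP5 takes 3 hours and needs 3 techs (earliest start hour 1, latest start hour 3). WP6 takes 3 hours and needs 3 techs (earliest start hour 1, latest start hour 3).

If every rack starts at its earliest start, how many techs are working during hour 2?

At early start, hour 2 has: WP1, WP2, WP3, WP4, WP5, WP6.
Demand: 3 + 2 + 3 + 5 + 3 + 3 = 19.

19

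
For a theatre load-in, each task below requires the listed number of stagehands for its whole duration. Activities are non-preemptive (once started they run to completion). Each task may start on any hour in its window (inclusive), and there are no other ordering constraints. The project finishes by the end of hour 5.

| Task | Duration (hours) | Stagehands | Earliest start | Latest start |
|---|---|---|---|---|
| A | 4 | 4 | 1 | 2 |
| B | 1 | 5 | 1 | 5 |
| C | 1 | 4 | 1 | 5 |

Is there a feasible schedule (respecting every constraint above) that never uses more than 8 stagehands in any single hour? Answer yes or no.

Schedule A@1, B@5, C@1: h1:8  h2:4  h3:4  h4:4  h5:5 — peak 8 ≤ 8.

yes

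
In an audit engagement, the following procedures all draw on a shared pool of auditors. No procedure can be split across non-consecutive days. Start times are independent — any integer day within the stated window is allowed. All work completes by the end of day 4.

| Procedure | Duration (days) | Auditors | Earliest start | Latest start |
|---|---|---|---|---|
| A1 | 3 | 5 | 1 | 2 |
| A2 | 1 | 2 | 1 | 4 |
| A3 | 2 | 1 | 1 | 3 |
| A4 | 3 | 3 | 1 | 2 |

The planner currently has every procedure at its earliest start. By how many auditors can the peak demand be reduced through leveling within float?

2

Early-start peak: d1:11  d2:9  d3:8  d4:0 ⇒ 11.
Leveled (A1@1, A2@1, A3@1, A4@2): d1:8  d2:9  d3:8  d4:3 ⇒ 9.
Reduction 11 − 9 = 2.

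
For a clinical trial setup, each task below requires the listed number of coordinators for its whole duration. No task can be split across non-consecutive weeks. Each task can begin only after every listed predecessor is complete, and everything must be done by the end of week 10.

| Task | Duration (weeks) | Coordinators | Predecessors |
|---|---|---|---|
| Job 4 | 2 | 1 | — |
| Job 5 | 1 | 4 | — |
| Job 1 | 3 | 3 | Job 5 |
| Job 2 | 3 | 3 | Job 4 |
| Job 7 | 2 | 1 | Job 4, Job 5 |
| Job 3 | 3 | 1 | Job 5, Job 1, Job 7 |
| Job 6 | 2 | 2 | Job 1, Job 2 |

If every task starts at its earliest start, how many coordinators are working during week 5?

At early start, week 5 has: Job 2, Job 3.
Demand: 3 + 1 = 4.

4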